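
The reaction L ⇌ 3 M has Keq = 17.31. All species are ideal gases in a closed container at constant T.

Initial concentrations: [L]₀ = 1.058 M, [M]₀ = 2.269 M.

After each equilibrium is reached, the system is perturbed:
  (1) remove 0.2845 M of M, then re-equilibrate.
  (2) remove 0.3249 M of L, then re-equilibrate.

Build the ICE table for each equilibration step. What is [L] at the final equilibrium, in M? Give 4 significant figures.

[L]_eq = 0.6483 M

Q₀ = 11.04 vs Keq = 17.31 ⇒ Q<K, forward
Step 1:
                   L          M
  I            1.058      2.269
  C         -0.09513     0.2854
  E           0.9629      2.554
  solve Keq expr → x = 0.09513; check Q = 17.31
Then remove 0.2845 M of M.
Step 2:
                   L          M
  I           0.9629       2.27
  C         -0.07281     0.2184
  E           0.8901      2.488
  solve Keq expr → x = 0.07281; check Q = 17.31
Then remove 0.3249 M of L.
Step 3:
                   L          M
  I           0.5652      2.488
  C          0.08315    -0.2495
  E           0.6483      2.239
  solve Keq expr → x = -0.08315; check Q = 17.31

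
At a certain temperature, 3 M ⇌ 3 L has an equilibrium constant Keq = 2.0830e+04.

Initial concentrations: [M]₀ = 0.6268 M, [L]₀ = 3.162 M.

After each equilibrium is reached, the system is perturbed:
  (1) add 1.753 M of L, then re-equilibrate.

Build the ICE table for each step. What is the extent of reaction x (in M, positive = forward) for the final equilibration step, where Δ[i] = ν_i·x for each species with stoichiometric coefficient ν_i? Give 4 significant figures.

Q₀ = 128.4 vs Keq = 2.0830e+04 ⇒ Q<K, forward
Step 1:
                  M         L
  I          0.6268     3.162
  C         -0.4939    0.4939
  E          0.1329     3.656
  solve Keq expr → x = 0.1646; check Q = 2.0830e+04
Then add 1.753 M of L.
Step 2:
                  M         L
  I          0.1329     5.409
  C         0.06148  -0.06148
  E          0.1943     5.347
  solve Keq expr → x = -0.02049; check Q = 2.0830e+04

x = -0.02049 M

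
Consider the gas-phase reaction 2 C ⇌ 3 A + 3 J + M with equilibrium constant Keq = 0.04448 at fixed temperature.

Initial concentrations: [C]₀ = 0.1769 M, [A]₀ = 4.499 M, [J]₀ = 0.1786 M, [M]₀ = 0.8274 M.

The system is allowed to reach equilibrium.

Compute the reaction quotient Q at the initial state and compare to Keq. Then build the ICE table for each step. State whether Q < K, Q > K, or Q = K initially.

Q₀ = 13.72 vs Keq = 0.04448 ⇒ Q>K, reverse
Step 1:
                  C         A         J         M
  init       0.1769     4.499    0.1786    0.8274
  Δ         0.09439   -0.1416   -0.1416  -0.04719
  eq         0.2713     4.357   0.03702    0.7802
  solve Keq expr → x = -0.04719; check Q = 0.04448

Q₀ = 13.72; Q > K (proceeds reverse)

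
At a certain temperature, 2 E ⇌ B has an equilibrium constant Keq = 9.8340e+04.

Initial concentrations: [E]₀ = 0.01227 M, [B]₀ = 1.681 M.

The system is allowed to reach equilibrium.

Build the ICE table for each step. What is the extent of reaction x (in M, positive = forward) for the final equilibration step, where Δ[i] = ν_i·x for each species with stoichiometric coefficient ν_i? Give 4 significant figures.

Q₀ = 1.1166e+04 vs Keq = 9.8340e+04 ⇒ Q<K, forward
Step 1:
                   E          B
  I          0.01227      1.681
  C        -0.008131   0.004065
  E         0.004139      1.685
  solve Keq expr → x = 0.004065; check Q = 9.8340e+04

x = 0.004065 M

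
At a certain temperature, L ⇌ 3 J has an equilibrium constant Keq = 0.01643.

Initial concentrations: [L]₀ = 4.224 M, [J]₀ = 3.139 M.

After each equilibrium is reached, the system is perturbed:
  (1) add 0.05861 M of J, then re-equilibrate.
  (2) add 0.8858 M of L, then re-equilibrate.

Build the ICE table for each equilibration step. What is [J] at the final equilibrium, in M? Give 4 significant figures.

[J]_eq = 0.4625 M

Q₀ = 7.322 vs Keq = 0.01643 ⇒ Q>K, reverse
Step 1:
                    L           J
  init          4.224       3.139
  Δ            0.9002      -2.701
  eq            5.124      0.4383
  solve Keq expr → x = -0.9002; check Q = 0.01643
Then add 0.05861 M of J.
Step 2:
                    L           J
  init          5.124      0.4969
  Δ           0.01935    -0.05806
  eq            5.144      0.4388
  solve Keq expr → x = -0.01935; check Q = 0.01643
Then add 0.8858 M of L.
Step 3:
                    L           J
  init          6.029      0.4388
  Δ         -0.007889     0.02367
  eq            6.022      0.4625
  solve Keq expr → x = 0.007889; check Q = 0.01643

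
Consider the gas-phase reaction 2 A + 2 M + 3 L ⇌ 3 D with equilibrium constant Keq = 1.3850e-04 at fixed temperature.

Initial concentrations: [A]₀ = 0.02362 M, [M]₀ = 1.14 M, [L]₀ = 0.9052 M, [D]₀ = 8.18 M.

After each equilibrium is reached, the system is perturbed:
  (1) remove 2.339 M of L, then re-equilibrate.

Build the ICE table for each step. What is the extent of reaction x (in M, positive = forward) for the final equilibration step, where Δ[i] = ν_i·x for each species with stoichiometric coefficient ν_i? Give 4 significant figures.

x = -0.1657 M

Q₀ = 1.0178e+06 vs Keq = 1.3850e-04 ⇒ Q>K, reverse
Step 1:
                    A           M           L           D
  init        0.02362        1.14      0.9052        8.18
  Δ              3.82        3.82        5.73       -5.73
  eq            3.844        4.96       6.635        2.45
  solve Keq expr → x = -1.91; check Q = 1.3850e-04
Then remove 2.339 M of L.
Step 2:
                    A           M           L           D
  init          3.844        4.96       4.296        2.45
  Δ            0.3315      0.3315      0.4972     -0.4972
  eq            4.175       5.292       4.793       1.953
  solve Keq expr → x = -0.1657; check Q = 1.3850e-04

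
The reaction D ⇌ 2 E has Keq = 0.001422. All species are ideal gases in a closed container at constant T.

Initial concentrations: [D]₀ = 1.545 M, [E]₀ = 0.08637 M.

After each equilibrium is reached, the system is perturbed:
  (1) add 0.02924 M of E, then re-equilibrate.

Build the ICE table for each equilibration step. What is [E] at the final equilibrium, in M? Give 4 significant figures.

Q₀ = 0.004828 vs Keq = 0.001422 ⇒ Q>K, reverse
Step 1:
                   D          E
  Initial      1.545    0.08637
  Change      0.0196    -0.0392
  Equil        1.565    0.04717
  solve Keq expr → x = -0.0196; check Q = 0.001422
Then add 0.02924 M of E.
Step 2:
                   D          E
  Initial      1.565    0.07641
  Change     0.01451   -0.02902
  Equil        1.579    0.04739
  solve Keq expr → x = -0.01451; check Q = 0.001422

[E]_eq = 0.04739 M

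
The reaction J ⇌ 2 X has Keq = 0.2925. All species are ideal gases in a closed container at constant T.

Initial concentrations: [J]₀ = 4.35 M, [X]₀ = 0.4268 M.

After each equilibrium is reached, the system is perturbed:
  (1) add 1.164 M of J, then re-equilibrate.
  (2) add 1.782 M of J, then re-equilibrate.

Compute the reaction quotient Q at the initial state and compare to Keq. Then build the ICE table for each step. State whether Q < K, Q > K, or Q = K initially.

Q₀ = 0.04188 vs Keq = 0.2925 ⇒ Q<K, forward
Step 1:
                  J         X
  Initial      4.35    0.4268
  Change    -0.3289    0.6577
  Equil       4.021     1.085
  solve Keq expr → x = 0.3289; check Q = 0.2925
Then add 1.164 M of J.
Step 2:
                  J         X
  Initial     5.185     1.085
  Change   -0.06937    0.1387
  Equil       5.116     1.223
  solve Keq expr → x = 0.06937; check Q = 0.2925
Then add 1.782 M of J.
Step 3:
                  J         X
  Initial     6.898     1.223
  Change   -0.09374    0.1875
  Equil       6.804     1.411
  solve Keq expr → x = 0.09374; check Q = 0.2925

Q₀ = 0.04188; Q < K (proceeds forward)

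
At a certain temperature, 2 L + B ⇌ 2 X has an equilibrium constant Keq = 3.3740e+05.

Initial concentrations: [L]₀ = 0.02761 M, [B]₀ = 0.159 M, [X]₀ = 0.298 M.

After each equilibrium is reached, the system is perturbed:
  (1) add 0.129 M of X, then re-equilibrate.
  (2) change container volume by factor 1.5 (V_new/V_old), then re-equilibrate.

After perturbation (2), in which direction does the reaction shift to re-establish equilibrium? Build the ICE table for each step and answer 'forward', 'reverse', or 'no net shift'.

Q₀ = 732.7 vs Keq = 3.3740e+05 ⇒ Q<K, forward
Step 1:
                   L          B          X
  Initial    0.02761      0.159      0.298
  Change    -0.02615   -0.01307    0.02615
  Equil     0.001461     0.1459     0.3241
  solve Keq expr → x = 0.01307; check Q = 3.3740e+05
Then add 0.129 M of X.
Step 2:
                   L          B          X
  Initial   0.001461     0.1459     0.4531
  Change  5.7676e-04 2.8838e-04 -5.7676e-04
  Equil     0.002038     0.1462     0.4526
  solve Keq expr → x = -2.8838e-04; check Q = 3.3740e+05
Then change container volume by factor 1.5 (V_new/V_old).
Step 3:
                   L          B          X
  Initial   0.001358    0.09748     0.3017
  Change  3.0234e-04 1.5117e-04 -3.0234e-04
  Equil     0.001661    0.09763     0.3014
  solve Keq expr → x = -1.5117e-04; check Q = 3.3740e+05

Direction: reverse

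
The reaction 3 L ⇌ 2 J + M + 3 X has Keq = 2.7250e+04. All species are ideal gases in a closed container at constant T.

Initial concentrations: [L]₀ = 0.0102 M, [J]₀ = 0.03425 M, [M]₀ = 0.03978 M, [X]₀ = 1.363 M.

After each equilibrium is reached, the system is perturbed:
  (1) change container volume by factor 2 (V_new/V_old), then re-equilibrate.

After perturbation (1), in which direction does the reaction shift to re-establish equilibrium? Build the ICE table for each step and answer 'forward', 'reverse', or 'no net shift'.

Direction: forward

Q₀ = 111.3 vs Keq = 2.7250e+04 ⇒ Q<K, forward
Step 1:
                  L         J         M         X
  Initial    0.0102   0.03425   0.03978     1.363
  Change  -0.008345  0.005563  0.002782  0.008345
  Equil    0.001855   0.03981   0.04256     1.371
  solve Keq expr → x = 0.002782; check Q = 2.7250e+04
Then change container volume by factor 2 (V_new/V_old).
Step 2:
                  L         J         M         X
  Initial 9.2758e-04   0.01991   0.02128    0.6857
  Change  -4.5763e-04 3.0509e-04 1.5254e-04 4.5763e-04
  Equil   4.6995e-04   0.02021   0.02143    0.6861
  solve Keq expr → x = 1.5254e-04; check Q = 2.7250e+04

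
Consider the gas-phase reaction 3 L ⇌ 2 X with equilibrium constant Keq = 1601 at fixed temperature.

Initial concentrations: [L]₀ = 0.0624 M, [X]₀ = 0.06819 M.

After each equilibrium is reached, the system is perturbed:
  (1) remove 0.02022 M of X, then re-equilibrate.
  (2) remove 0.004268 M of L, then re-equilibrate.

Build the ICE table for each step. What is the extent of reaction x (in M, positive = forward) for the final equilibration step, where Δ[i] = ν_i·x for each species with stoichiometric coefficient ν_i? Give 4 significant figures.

Q₀ = 19.14 vs Keq = 1601 ⇒ Q<K, forward
Step 1:
                    L           X
  I            0.0624     0.06819
  C          -0.04427     0.02951
  E           0.01813      0.0977
  solve Keq expr → x = 0.01476; check Q = 1601
Then remove 0.02022 M of X.
Step 2:
                    L           X
  I           0.01813     0.07748
  C         -0.002385     0.00159
  E           0.01575     0.07907
  solve Keq expr → x = 7.9511e-04; check Q = 1601
Then remove 0.004268 M of L.
Step 3:
                    L           X
  I           0.01148     0.07907
  C          0.003919   -0.002613
  E            0.0154     0.07646
  solve Keq expr → x = -0.001306; check Q = 1601

x = -0.001306 M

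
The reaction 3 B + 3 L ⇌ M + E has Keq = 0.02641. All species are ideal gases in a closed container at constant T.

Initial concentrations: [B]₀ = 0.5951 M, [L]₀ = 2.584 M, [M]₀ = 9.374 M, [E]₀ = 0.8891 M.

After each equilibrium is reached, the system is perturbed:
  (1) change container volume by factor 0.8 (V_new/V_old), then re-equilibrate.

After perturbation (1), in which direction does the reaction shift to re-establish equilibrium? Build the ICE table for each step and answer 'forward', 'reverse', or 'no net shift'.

Q₀ = 2.292 vs Keq = 0.02641 ⇒ Q>K, reverse
Step 1:
                    B           L           M           E
  Initial      0.5951       2.584       9.374      0.8891
  Change        1.005       1.005     -0.3351     -0.3351
  Equil           1.6       3.589       9.039       0.554
  solve Keq expr → x = -0.3351; check Q = 0.02641
Then change container volume by factor 0.8 (V_new/V_old).
Step 2:
                    B           L           M           E
  Initial       2.001       4.487        11.3      0.6925
  Change      -0.3183     -0.3183      0.1061      0.1061
  Equil         1.682       4.168        11.4      0.7986
  solve Keq expr → x = 0.1061; check Q = 0.02641

Direction: forward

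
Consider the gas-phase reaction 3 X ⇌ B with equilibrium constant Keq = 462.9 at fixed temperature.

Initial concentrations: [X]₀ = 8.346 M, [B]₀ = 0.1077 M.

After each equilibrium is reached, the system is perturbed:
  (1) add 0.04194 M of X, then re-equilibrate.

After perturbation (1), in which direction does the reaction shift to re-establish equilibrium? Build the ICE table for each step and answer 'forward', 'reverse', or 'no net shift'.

Q₀ = 1.8526e-04 vs Keq = 462.9 ⇒ Q<K, forward
Step 1:
                  X         B
  Initial     8.346    0.1077
  Change     -8.163     2.721
  Equil      0.1828     2.829
  solve Keq expr → x = 2.721; check Q = 462.9
Then add 0.04194 M of X.
Step 2:
                  X         B
  Initial    0.2248     2.829
  Change   -0.04164   0.01388
  Equil      0.1831     2.843
  solve Keq expr → x = 0.01388; check Q = 462.9

Direction: forward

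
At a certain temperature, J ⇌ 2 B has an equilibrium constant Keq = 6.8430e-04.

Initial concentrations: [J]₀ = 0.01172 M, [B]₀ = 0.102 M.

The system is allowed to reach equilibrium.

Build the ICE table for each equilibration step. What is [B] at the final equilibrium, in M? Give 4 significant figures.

[B]_eq = 0.006382 M

Q₀ = 0.8877 vs Keq = 6.8430e-04 ⇒ Q>K, reverse
Step 1:
                  J         B
  init      0.01172     0.102
  Δ         0.04781  -0.09562
  eq        0.05953  0.006382
  solve Keq expr → x = -0.04781; check Q = 6.8430e-04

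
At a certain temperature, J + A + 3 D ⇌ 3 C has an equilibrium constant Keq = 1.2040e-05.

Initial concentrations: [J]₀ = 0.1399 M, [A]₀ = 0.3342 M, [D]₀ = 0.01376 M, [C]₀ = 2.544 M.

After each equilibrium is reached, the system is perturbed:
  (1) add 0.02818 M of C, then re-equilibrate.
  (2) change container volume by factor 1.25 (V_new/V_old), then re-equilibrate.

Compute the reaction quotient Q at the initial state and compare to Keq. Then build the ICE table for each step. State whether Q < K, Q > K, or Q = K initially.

Q₀ = 1.3517e+08; Q > K (proceeds reverse)

Q₀ = 1.3517e+08 vs Keq = 1.2040e-05 ⇒ Q>K, reverse
Step 1:
                   J          A          D          C
  init        0.1399     0.3342    0.01376      2.544
  Δ           0.8281     0.8281      2.484     -2.484
  eq           0.968      1.162      2.498    0.05955
  solve Keq expr → x = -0.8281; check Q = 1.2040e-05
Then add 0.02818 M of C.
Step 2:
                   J          A          D          C
  init         0.968      1.162      2.498    0.08773
  Δ         0.009063   0.009063    0.02719   -0.02719
  eq          0.9771      1.171      2.525    0.06055
  solve Keq expr → x = -0.009063; check Q = 1.2040e-05
Then change container volume by factor 1.25 (V_new/V_old).
Step 3:
                   J          A          D          C
  init        0.7817     0.9371       2.02    0.04844
  Δ         0.002163   0.002163    0.00649   -0.00649
  eq          0.7839     0.9393      2.027    0.04195
  solve Keq expr → x = -0.002163; check Q = 1.2040e-05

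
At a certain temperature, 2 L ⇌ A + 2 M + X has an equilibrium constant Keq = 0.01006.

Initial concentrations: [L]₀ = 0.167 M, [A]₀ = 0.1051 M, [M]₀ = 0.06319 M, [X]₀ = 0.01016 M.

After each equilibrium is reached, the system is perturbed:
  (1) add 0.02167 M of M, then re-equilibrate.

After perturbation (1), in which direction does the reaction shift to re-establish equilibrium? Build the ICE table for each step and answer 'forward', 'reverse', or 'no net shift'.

Direction: reverse

Q₀ = 1.5288e-04 vs Keq = 0.01006 ⇒ Q<K, forward
Step 1:
                    L           A           M           X
  init          0.167      0.1051     0.06319     0.01016
  Δ          -0.06662     0.03331     0.06662     0.03331
  eq           0.1004      0.1384      0.1298     0.04347
  solve Keq expr → x = 0.03331; check Q = 0.01006
Then add 0.02167 M of M.
Step 2:
                    L           A           M           X
  init         0.1004      0.1384      0.1515     0.04347
  Δ          0.006379   -0.003189   -0.006379   -0.003189
  eq           0.1068      0.1352      0.1451     0.04028
  solve Keq expr → x = -0.003189; check Q = 0.01006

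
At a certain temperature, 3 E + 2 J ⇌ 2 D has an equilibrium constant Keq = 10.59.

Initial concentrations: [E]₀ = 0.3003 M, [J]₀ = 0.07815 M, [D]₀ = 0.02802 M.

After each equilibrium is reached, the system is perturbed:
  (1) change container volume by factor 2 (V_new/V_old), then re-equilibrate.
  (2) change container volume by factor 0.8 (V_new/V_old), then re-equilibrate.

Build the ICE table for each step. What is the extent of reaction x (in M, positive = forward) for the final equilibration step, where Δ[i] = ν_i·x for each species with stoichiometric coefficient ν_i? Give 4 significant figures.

x = 0.001537 M

Q₀ = 4.747 vs Keq = 10.59 ⇒ Q<K, forward
Step 1:
                    E           J           D
  Initial      0.3003     0.07815     0.02802
  Change     -0.01143   -0.007617    0.007617
  Equil        0.2889     0.07053     0.03564
  solve Keq expr → x = 0.003809; check Q = 10.59
Then change container volume by factor 2 (V_new/V_old).
Step 2:
                    E           J           D
  Initial      0.1444     0.03527     0.01782
  Change      0.01325    0.008833   -0.008833
  Equil        0.1577      0.0441    0.008986
  solve Keq expr → x = -0.004416; check Q = 10.59
Then change container volume by factor 0.8 (V_new/V_old).
Step 3:
                    E           J           D
  Initial      0.1971     0.05512     0.01123
  Change     -0.00461   -0.003073    0.003073
  Equil        0.1925     0.05205     0.01431
  solve Keq expr → x = 0.001537; check Q = 10.59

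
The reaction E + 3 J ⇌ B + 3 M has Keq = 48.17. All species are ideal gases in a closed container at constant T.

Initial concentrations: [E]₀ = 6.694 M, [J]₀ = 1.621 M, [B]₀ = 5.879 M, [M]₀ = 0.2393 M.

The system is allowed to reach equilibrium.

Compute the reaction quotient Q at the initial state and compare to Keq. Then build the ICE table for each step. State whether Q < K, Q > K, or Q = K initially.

Q₀ = 0.002826 vs Keq = 48.17 ⇒ Q<K, forward
Step 1:
                    E           J           B           M
  init          6.694       1.621       5.879      0.2393
  Δ           -0.4067       -1.22      0.4067        1.22
  eq            6.287       0.401       6.286       1.459
  solve Keq expr → x = 0.4067; check Q = 48.17

Q₀ = 0.002826; Q < K (proceeds forward)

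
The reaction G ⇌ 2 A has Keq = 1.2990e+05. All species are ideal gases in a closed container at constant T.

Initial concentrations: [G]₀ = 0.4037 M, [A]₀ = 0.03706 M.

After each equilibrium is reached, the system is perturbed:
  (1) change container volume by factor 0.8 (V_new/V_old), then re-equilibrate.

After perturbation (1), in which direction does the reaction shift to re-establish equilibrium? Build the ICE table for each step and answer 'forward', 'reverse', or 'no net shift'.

Direction: reverse

Q₀ = 0.003402 vs Keq = 1.2990e+05 ⇒ Q<K, forward
Step 1:
                  G         A
  Initial    0.4037   0.03706
  Change    -0.4037    0.8074
  Equil   5.4896e-06    0.8444
  solve Keq expr → x = 0.4037; check Q = 1.2990e+05
Then change container volume by factor 0.8 (V_new/V_old).
Step 2:
                  G         A
  Initial 6.8620e-06     1.056
  Change  1.7154e-06 -3.4309e-06
  Equil   8.5774e-06     1.056
  solve Keq expr → x = -1.7154e-06; check Q = 1.2990e+05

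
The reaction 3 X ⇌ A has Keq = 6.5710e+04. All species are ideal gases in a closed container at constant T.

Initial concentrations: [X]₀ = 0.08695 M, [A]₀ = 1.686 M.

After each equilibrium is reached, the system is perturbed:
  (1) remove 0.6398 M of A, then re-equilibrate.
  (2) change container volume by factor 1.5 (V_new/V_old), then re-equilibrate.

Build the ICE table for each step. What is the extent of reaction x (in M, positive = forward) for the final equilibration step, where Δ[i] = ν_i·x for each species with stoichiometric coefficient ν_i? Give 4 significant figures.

Q₀ = 2565 vs Keq = 6.5710e+04 ⇒ Q<K, forward
Step 1:
                   X          A
  init       0.08695      1.686
  Δ         -0.05734    0.01911
  eq         0.02961      1.705
  solve Keq expr → x = 0.01911; check Q = 6.5710e+04
Then remove 0.6398 M of A.
Step 2:
                   X          A
  init       0.02961      1.065
  Δ        -0.004285   0.001428
  eq         0.02532      1.067
  solve Keq expr → x = 0.001428; check Q = 6.5710e+04
Then change container volume by factor 1.5 (V_new/V_old).
Step 3:
                   X          A
  init       0.01688     0.7112
  Δ         0.005221   -0.00174
  eq          0.0221     0.7094
  solve Keq expr → x = -0.00174; check Q = 6.5710e+04

x = -0.00174 M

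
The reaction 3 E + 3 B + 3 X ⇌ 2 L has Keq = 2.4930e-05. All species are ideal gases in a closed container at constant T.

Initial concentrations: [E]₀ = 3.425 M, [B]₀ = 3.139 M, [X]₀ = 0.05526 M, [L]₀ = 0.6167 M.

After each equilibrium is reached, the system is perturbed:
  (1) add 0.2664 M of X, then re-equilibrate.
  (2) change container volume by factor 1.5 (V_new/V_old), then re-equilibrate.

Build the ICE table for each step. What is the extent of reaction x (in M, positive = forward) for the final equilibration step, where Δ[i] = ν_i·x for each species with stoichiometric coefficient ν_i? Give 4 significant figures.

Q₀ = 1.814 vs Keq = 2.4930e-05 ⇒ Q>K, reverse
Step 1:
                    E           B           X           L
  init          3.425       3.139     0.05526      0.6167
  Δ            0.6533      0.6533      0.6533     -0.4356
  eq            4.078       3.792      0.7086      0.1811
  solve Keq expr → x = -0.2178; check Q = 2.4930e-05
Then add 0.2664 M of X.
Step 2:
                    E           B           X           L
  init          4.078       3.792       0.975      0.1811
  Δ          -0.08578    -0.08578    -0.08578     0.05719
  eq            3.993       3.707      0.8892      0.2383
  solve Keq expr → x = 0.02859; check Q = 2.4930e-05
Then change container volume by factor 1.5 (V_new/V_old).
Step 3:
                    E           B           X           L
  init          2.662       2.471      0.5928      0.1589
  Δ            0.1442      0.1442      0.1442     -0.0961
  eq            2.806       2.615       0.737     0.06279
  solve Keq expr → x = -0.04805; check Q = 2.4930e-05

x = -0.04805 M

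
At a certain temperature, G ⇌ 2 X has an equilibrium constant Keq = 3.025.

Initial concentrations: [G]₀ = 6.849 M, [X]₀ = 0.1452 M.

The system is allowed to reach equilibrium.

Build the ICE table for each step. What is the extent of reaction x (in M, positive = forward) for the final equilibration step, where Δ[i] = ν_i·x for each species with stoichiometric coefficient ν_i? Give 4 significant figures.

Q₀ = 0.003078 vs Keq = 3.025 ⇒ Q<K, forward
Step 1:
                  G         X
  I           6.849    0.1452
  C          -1.868     3.736
  E           4.981     3.882
  solve Keq expr → x = 1.868; check Q = 3.025

x = 1.868 M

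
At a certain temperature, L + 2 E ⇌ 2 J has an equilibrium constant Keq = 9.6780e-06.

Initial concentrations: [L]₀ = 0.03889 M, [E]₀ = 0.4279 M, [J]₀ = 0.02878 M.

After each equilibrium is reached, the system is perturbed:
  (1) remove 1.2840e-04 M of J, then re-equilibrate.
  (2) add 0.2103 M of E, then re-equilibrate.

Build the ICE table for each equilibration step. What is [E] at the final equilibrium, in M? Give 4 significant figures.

Q₀ = 0.1163 vs Keq = 9.6780e-06 ⇒ Q>K, reverse
Step 1:
                   L          E          J
  init       0.03889     0.4279    0.02878
  Δ          0.01423    0.02845   -0.02845
  eq         0.05312     0.4564 3.2720e-04
  solve Keq expr → x = -0.01423; check Q = 9.6780e-06
Then remove 1.2840e-04 M of J.
Step 2:
                   L          E          J
  init       0.05312     0.4564 1.9880e-04
  Δ       -6.4055e-05 -1.2811e-04 1.2811e-04
  eq         0.05305     0.4562 3.2691e-04
  solve Keq expr → x = 6.4055e-05; check Q = 9.6780e-06
Then add 0.2103 M of E.
Step 3:
                   L          E          J
  init       0.05305     0.6665 3.2691e-04
  Δ       -7.5122e-05 -1.5024e-04 1.5024e-04
  eq         0.05298     0.6664 4.7715e-04
  solve Keq expr → x = 7.5122e-05; check Q = 9.6780e-06

[E]_eq = 0.6664 M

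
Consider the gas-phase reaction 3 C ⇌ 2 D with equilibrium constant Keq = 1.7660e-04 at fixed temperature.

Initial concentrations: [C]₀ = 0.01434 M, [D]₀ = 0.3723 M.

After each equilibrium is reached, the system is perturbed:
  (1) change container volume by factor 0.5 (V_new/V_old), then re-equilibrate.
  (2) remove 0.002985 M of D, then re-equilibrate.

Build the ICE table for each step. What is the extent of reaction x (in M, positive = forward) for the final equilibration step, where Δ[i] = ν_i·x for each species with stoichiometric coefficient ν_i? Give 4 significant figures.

Q₀ = 4.7004e+04 vs Keq = 1.7660e-04 ⇒ Q>K, reverse
Step 1:
                    C           D
  Initial     0.01434      0.3723
  Change         0.55     -0.3667
  Equil        0.5643    0.005634
  solve Keq expr → x = -0.1833; check Q = 1.7660e-04
Then change container volume by factor 0.5 (V_new/V_old).
Step 2:
                    C           D
  Initial       1.129     0.01127
  Change    -0.006786    0.004524
  Equil         1.122     0.01579
  solve Keq expr → x = 0.002262; check Q = 1.7660e-04
Then remove 0.002985 M of D.
Step 3:
                    C           D
  Initial       1.122     0.01281
  Change     -0.00434    0.002893
  Equil         1.118      0.0157
  solve Keq expr → x = 0.001447; check Q = 1.7660e-04

x = 0.001447 M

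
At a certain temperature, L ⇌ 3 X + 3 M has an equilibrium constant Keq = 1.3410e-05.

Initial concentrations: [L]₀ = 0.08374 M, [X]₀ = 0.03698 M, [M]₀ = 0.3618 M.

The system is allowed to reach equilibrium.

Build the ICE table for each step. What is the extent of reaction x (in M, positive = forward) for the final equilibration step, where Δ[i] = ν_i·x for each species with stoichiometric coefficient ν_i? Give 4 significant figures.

x = -0.002457 M

Q₀ = 2.8600e-05 vs Keq = 1.3410e-05 ⇒ Q>K, reverse
Step 1:
                   L          X          M
  Initial    0.08374    0.03698     0.3618
  Change    0.002457   -0.00737   -0.00737
  Equil       0.0862    0.02961     0.3544
  solve Keq expr → x = -0.002457; check Q = 1.3410e-05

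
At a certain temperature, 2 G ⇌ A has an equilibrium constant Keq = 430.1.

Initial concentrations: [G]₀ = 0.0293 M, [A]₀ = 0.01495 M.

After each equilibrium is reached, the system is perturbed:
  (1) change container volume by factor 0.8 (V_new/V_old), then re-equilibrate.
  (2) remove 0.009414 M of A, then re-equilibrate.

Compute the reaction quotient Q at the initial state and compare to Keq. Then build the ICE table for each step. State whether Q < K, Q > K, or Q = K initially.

Q₀ = 17.41 vs Keq = 430.1 ⇒ Q<K, forward
Step 1:
                  G         A
  init       0.0293   0.01495
  Δ        -0.02157   0.01078
  eq       0.007735   0.02573
  solve Keq expr → x = 0.01078; check Q = 430.1
Then change container volume by factor 0.8 (V_new/V_old).
Step 2:
                  G         A
  init     0.009669   0.03217
  Δ       -9.5668e-04 4.7834e-04
  eq       0.008712   0.03264
  solve Keq expr → x = 4.7834e-04; check Q = 430.1
Then remove 0.009414 M of A.
Step 3:
                  G         A
  init     0.008712   0.02323
  Δ       -0.001264 6.3176e-04
  eq       0.007448   0.02386
  solve Keq expr → x = 6.3176e-04; check Q = 430.1

Q₀ = 17.41; Q < K (proceeds forward)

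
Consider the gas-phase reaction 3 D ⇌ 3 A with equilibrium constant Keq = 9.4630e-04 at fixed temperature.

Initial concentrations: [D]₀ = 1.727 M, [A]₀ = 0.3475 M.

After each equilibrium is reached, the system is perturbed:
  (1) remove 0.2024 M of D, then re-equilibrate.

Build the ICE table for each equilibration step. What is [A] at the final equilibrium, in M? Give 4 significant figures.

[A]_eq = 0.1674 M

Q₀ = 0.008147 vs Keq = 9.4630e-04 ⇒ Q>K, reverse
Step 1:
                   D          A
  I            1.727     0.3475
  C            0.162     -0.162
  E            1.889     0.1855
  solve Keq expr → x = -0.05401; check Q = 9.4630e-04
Then remove 0.2024 M of D.
Step 2:
                   D          A
  I            1.687     0.1855
  C          0.01809   -0.01809
  E            1.705     0.1674
  solve Keq expr → x = -0.006032; check Q = 9.4630e-04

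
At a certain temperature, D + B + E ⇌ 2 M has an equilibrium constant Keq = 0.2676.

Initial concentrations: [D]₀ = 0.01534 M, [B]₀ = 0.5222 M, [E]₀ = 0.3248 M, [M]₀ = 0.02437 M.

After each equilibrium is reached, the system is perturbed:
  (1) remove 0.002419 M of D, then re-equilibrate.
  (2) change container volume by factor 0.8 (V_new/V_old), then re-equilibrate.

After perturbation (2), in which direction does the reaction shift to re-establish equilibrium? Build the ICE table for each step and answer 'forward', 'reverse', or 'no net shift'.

Q₀ = 0.2283 vs Keq = 0.2676 ⇒ Q<K, forward
Step 1:
                  D         B         E         M
  init      0.01534    0.5222    0.3248   0.02437
  Δ       -6.8722e-04 -6.8722e-04 -6.8722e-04  0.001374
  eq        0.01465    0.5215    0.3241   0.02574
  solve Keq expr → x = 6.8722e-04; check Q = 0.2676
Then remove 0.002419 M of D.
Step 2:
                  D         B         E         M
  init      0.01223    0.5215    0.3241   0.02574
  Δ       7.3833e-04 7.3833e-04 7.3833e-04 -0.001477
  eq        0.01297    0.5223    0.3249   0.02427
  solve Keq expr → x = -7.3833e-04; check Q = 0.2676
Then change container volume by factor 0.8 (V_new/V_old).
Step 3:
                  D         B         E         M
  init      0.01622    0.6528    0.4061   0.03033
  Δ       -0.001144 -0.001144 -0.001144  0.002288
  eq        0.01507    0.6517    0.4049   0.03262
  solve Keq expr → x = 0.001144; check Q = 0.2676

Direction: forward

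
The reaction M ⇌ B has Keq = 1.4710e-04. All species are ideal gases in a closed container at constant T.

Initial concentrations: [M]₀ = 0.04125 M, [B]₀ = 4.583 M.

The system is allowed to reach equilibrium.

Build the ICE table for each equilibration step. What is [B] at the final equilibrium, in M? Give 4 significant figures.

[B]_eq = 6.8013e-04 M

Q₀ = 111.1 vs Keq = 1.4710e-04 ⇒ Q>K, reverse
Step 1:
                  M         B
  Initial   0.04125     4.583
  Change      4.582    -4.582
  Equil       4.624 6.8013e-04
  solve Keq expr → x = -4.582; check Q = 1.4710e-04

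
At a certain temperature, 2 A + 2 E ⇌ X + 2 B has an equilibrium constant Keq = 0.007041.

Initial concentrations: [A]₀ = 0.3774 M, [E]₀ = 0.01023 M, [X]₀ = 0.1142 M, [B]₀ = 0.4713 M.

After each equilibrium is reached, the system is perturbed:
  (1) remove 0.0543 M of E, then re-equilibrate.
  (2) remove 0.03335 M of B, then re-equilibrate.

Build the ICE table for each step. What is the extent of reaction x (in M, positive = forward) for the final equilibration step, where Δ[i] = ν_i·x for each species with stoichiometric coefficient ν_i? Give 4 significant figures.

Q₀ = 1702 vs Keq = 0.007041 ⇒ Q>K, reverse
Step 1:
                    A           E           X           B
  Initial      0.3774     0.01023      0.1142      0.4713
  Change       0.2238      0.2238     -0.1119     -0.2238
  Equil        0.6012      0.2341    0.002277      0.2475
  solve Keq expr → x = -0.1119; check Q = 0.007041
Then remove 0.0543 M of E.
Step 2:
                    A           E           X           B
  Initial      0.6012      0.1798    0.002277      0.2475
  Change      0.00176     0.00176 -8.7982e-04    -0.00176
  Equil         0.603      0.1815    0.001398      0.2457
  solve Keq expr → x = -8.7982e-04; check Q = 0.007041
Then remove 0.03335 M of B.
Step 3:
                    A           E           X           B
  Initial       0.603      0.1815    0.001398      0.2123
  Change  -8.7039e-04 -8.7039e-04  4.3519e-04  8.7039e-04
  Equil        0.6021      0.1807    0.001833      0.2132
  solve Keq expr → x = 4.3519e-04; check Q = 0.007041

x = 4.3519e-04 M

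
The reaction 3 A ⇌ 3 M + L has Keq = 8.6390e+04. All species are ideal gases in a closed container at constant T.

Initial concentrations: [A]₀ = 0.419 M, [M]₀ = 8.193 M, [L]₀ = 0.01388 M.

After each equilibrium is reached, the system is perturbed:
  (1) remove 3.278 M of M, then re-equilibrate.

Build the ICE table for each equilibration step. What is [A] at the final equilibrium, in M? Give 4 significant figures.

Q₀ = 103.8 vs Keq = 8.6390e+04 ⇒ Q<K, forward
Step 1:
                    A           M           L
  Initial       0.419       8.193     0.01388
  Change      -0.3235      0.3235      0.1078
  Equil       0.09548       8.517      0.1217
  solve Keq expr → x = 0.1078; check Q = 8.6390e+04
Then remove 3.278 M of M.
Step 2:
                    A           M           L
  Initial     0.09548       5.239      0.1217
  Change     -0.03455     0.03455     0.01152
  Equil       0.06092       5.273      0.1332
  solve Keq expr → x = 0.01152; check Q = 8.6390e+04

[A]_eq = 0.06092 M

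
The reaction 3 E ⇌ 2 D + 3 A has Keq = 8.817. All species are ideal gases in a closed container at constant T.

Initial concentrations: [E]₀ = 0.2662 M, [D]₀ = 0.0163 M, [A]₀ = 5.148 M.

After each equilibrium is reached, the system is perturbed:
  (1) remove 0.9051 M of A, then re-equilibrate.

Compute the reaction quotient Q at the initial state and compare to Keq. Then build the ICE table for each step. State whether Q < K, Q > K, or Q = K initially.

Q₀ = 1.922 vs Keq = 8.817 ⇒ Q<K, forward
Step 1:
                    E           D           A
  init         0.2662      0.0163       5.148
  Δ          -0.02144     0.01429     0.02144
  eq           0.2448     0.03059       5.169
  solve Keq expr → x = 0.007146; check Q = 8.817
Then remove 0.9051 M of A.
Step 2:
                    E           D           A
  init         0.2448     0.03059       4.264
  Δ          -0.01104    0.007361     0.01104
  eq           0.2337     0.03795       4.275
  solve Keq expr → x = 0.00368; check Q = 8.817

Q₀ = 1.922; Q < K (proceeds forward)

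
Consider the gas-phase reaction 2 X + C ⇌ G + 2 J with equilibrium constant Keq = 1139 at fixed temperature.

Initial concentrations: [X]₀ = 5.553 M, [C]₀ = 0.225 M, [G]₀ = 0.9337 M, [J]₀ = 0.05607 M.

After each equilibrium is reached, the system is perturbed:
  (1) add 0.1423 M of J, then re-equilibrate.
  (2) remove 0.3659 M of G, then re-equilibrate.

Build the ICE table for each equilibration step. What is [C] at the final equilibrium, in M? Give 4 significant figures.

Q₀ = 4.2309e-04 vs Keq = 1139 ⇒ Q<K, forward
Step 1:
                   X          C          G          J
  Initial      5.553      0.225     0.9337    0.05607
  Change       -0.45     -0.225      0.225       0.45
  Equil        5.103 1.0004e-05      1.159      0.506
  solve Keq expr → x = 0.225; check Q = 1139
Then add 0.1423 M of J.
Step 2:
                   X          C          G          J
  Initial      5.103 1.0004e-05      1.159     0.6483
  Change  1.2833e-05 6.4164e-06 -6.4164e-06 -1.2833e-05
  Equil        5.103 1.6420e-05      1.159     0.6483
  solve Keq expr → x = -6.4164e-06; check Q = 1139
Then remove 0.3659 M of G.
Step 3:
                   X          C          G          J
  Initial      5.103 1.6420e-05     0.7928     0.6483
  Change  -1.0370e-05 -5.1849e-06 5.1849e-06 1.0370e-05
  Equil        5.103 1.1236e-05     0.7928     0.6483
  solve Keq expr → x = 5.1849e-06; check Q = 1139

[C]_eq = 1.1236e-05 M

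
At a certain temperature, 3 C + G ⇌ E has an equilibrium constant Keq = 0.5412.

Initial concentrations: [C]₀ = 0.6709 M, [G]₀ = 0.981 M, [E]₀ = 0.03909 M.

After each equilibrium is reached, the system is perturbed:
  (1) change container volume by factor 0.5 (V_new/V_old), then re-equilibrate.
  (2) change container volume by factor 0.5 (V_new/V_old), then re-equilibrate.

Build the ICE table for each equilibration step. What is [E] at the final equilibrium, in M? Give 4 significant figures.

Q₀ = 0.132 vs Keq = 0.5412 ⇒ Q<K, forward
Step 1:
                    C           G           E
  I            0.6709       0.981     0.03909
  C           -0.1274    -0.04246     0.04246
  E            0.5435      0.9385     0.08155
  solve Keq expr → x = 0.04246; check Q = 0.5412
Then change container volume by factor 0.5 (V_new/V_old).
Step 2:
                    C           G           E
  I             1.087       1.877      0.1631
  C           -0.4056     -0.1352      0.1352
  E            0.6814       1.742      0.2983
  solve Keq expr → x = 0.1352; check Q = 0.5412
Then change container volume by factor 0.5 (V_new/V_old).
Step 3:
                    C           G           E
  I             1.363       3.484      0.5966
  C           -0.5979     -0.1993      0.1993
  E             0.765       3.284      0.7959
  solve Keq expr → x = 0.1993; check Q = 0.5412

[E]_eq = 0.7959 M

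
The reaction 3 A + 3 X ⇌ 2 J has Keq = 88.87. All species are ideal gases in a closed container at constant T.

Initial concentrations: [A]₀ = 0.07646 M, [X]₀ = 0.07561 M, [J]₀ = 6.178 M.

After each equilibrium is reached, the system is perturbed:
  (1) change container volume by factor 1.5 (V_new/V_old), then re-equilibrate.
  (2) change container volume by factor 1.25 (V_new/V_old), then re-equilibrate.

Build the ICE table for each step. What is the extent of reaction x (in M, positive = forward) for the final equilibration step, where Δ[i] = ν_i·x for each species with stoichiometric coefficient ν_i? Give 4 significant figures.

Q₀ = 1.9754e+08 vs Keq = 88.87 ⇒ Q>K, reverse
Step 1:
                  A         X         J
  I         0.07646   0.07561     6.178
  C          0.7679    0.7679   -0.5119
  E          0.8443    0.8435     5.666
  solve Keq expr → x = -0.256; check Q = 88.87
Then change container volume by factor 1.5 (V_new/V_old).
Step 2:
                  A         X         J
  I          0.5629    0.5623     3.777
  C          0.1673    0.1673   -0.1115
  E          0.7302    0.7296     3.666
  solve Keq expr → x = -0.05576; check Q = 88.87
Then change container volume by factor 1.25 (V_new/V_old).
Step 3:
                  A         X         J
  I          0.5842    0.5837     2.933
  C         0.08906   0.08906  -0.05937
  E          0.6732    0.6728     2.873
  solve Keq expr → x = -0.02969; check Q = 88.87

x = -0.02969 M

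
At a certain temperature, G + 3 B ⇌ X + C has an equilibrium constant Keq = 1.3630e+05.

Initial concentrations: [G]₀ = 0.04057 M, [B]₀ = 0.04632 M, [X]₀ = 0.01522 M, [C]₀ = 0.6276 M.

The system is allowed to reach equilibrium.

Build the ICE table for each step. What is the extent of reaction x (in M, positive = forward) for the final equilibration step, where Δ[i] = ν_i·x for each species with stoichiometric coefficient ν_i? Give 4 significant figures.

x = 0.01019 M

Q₀ = 2369 vs Keq = 1.3630e+05 ⇒ Q<K, forward
Step 1:
                   G          B          X          C
  Initial    0.04057    0.04632    0.01522     0.6276
  Change    -0.01019   -0.03056    0.01019    0.01019
  Equil      0.03038    0.01576    0.02541     0.6378
  solve Keq expr → x = 0.01019; check Q = 1.3630e+05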